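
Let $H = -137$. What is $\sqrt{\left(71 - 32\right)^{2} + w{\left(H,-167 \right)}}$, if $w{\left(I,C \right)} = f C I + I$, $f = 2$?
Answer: $9 \sqrt{582} \approx 217.12$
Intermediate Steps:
$w{\left(I,C \right)} = I + 2 C I$ ($w{\left(I,C \right)} = 2 C I + I = I + 2 C I$)
$\sqrt{\left(71 - 32\right)^{2} + w{\left(H,-167 \right)}} = \sqrt{\left(71 - 32\right)^{2} - 137 \left(1 + 2 \left(-167\right)\right)} = \sqrt{39^{2} - 137 \left(1 - 334\right)} = \sqrt{1521 - -45621} = \sqrt{1521 + 45621} = \sqrt{47142} = 9 \sqrt{582}$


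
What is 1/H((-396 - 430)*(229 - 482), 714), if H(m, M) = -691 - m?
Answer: -1/209669 ≈ -4.7694e-6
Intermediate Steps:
1/H((-396 - 430)*(229 - 482), 714) = 1/(-691 - (-396 - 430)*(229 - 482)) = 1/(-691 - (-826)*(-253)) = 1/(-691 - 1*208978) = 1/(-691 - 208978) = 1/(-209669) = -1/209669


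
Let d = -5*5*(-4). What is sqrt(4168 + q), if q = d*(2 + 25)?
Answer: 2*sqrt(1717) ≈ 82.873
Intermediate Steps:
d = 100 (d = -25*(-4) = 100)
q = 2700 (q = 100*(2 + 25) = 100*27 = 2700)
sqrt(4168 + q) = sqrt(4168 + 2700) = sqrt(6868) = 2*sqrt(1717)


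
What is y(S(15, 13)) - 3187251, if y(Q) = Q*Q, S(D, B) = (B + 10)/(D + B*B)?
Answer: -203984063/64 ≈ -3.1873e+6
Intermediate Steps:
S(D, B) = (10 + B)/(D + B²)
y(Q) = Q²
y(S(15, 13)) - 3187251 = ((10 + 13)/(15 + 13²))² - 3187251 = (23/(15 + 169))² - 3187251 = (23/184)² - 3187251 = ((1/184)*23)² - 3187251 = (⅛)² - 3187251 = 1/64 - 3187251 = -203984063/64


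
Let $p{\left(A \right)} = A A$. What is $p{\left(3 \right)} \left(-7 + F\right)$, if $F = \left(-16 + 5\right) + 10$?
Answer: $-72$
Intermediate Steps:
$F = -1$ ($F = -11 + 10 = -1$)
$p{\left(A \right)} = A^{2}$
$p{\left(3 \right)} \left(-7 + F\right) = 3^{2} \left(-7 - 1\right) = 9 \left(-8\right) = -72$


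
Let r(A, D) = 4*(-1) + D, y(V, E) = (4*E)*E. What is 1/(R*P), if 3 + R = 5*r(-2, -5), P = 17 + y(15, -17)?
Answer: -1/56304 ≈ -1.7761e-5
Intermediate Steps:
y(V, E) = 4*E²
r(A, D) = -4 + D
P = 1173 (P = 17 + 4*(-17)² = 17 + 4*289 = 17 + 1156 = 1173)
R = -48 (R = -3 + 5*(-4 - 5) = -3 + 5*(-9) = -3 - 45 = -48)
1/(R*P) = 1/(-48*1173) = 1/(-56304) = -1/56304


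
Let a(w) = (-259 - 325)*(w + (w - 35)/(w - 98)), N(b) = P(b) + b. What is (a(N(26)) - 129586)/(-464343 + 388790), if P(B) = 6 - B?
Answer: 3065304/1737719 ≈ 1.7640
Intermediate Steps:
N(b) = 6 (N(b) = (6 - b) + b = 6)
a(w) = -584*w - 584*(-35 + w)/(-98 + w) (a(w) = -584*(w + (-35 + w)/(-98 + w)) = -584*w - 584*(-35 + w)/(-98 + w))
(a(N(26)) - 129586)/(-464343 + 388790) = (584*(35 - 1*6**2 + 97*6)/(-98 + 6) - 129586)/(-464343 + 388790) = (584*(35 - 1*36 + 582)/(-92) - 129586)/(-75553) = (584*(-1/92)*(35 - 36 + 582) - 129586)*(-1/75553) = (584*(-1/92)*581 - 129586)*(-1/75553) = (-84826/23 - 129586)*(-1/75553) = -3065304/23*(-1/75553) = 3065304/1737719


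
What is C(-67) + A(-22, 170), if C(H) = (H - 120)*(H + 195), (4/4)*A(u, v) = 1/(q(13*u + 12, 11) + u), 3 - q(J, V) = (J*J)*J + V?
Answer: -492382525183/20570794 ≈ -23936.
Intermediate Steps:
q(J, V) = 3 - V - J**3 (q(J, V) = 3 - ((J*J)*J + V) = 3 - (J**2*J + V) = 3 - (J**3 + V) = 3 - (V + J**3) = 3 + (-V - J**3) = 3 - V - J**3)
A(u, v) = 1/(-8 + u - (12 + 13*u)**3) (A(u, v) = 1/((3 - 1*11 - (13*u + 12)**3) + u) = 1/((3 - 11 - (12 + 13*u)**3) + u) = 1/((-8 - (12 + 13*u)**3) + u) = 1/(-8 + u - (12 + 13*u)**3))
C(H) = (-120 + H)*(195 + H)
C(-67) + A(-22, 170) = (-23400 + (-67)**2 + 75*(-67)) - 1/(8 + (12 + 13*(-22))**3 - 1*(-22)) = (-23400 + 4489 - 5025) - 1/(8 + (12 - 286)**3 + 22) = -23936 - 1/(8 + (-274)**3 + 22) = -23936 - 1/(8 - 20570824 + 22) = -23936 - 1/(-20570794) = -23936 - 1*(-1/20570794) = -23936 + 1/20570794 = -492382525183/20570794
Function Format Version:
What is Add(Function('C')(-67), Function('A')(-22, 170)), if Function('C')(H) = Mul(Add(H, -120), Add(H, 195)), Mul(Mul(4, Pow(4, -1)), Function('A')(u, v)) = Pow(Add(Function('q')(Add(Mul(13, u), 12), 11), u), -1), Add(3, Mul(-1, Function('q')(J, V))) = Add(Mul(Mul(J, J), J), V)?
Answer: Rational(-492382525183, 20570794) ≈ -23936.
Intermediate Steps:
Function('q')(J, V) = Add(3, Mul(-1, V), Mul(-1, Pow(J, 3))) (Function('q')(J, V) = Add(3, Mul(-1, Add(Mul(Mul(J, J), J), V))) = Add(3, Mul(-1, Add(Mul(Pow(J, 2), J), V))) = Add(3, Mul(-1, Add(Pow(J, 3), V))) = Add(3, Mul(-1, Add(V, Pow(J, 3)))) = Add(3, Add(Mul(-1, V), Mul(-1, Pow(J, 3)))) = Add(3, Mul(-1, V), Mul(-1, Pow(J, 3))))
Function('A')(u, v) = Pow(Add(-8, u, Mul(-1, Pow(Add(12, Mul(13, u)), 3))), -1) (Function('A')(u, v) = Pow(Add(Add(3, Mul(-1, 11), Mul(-1, Pow(Add(Mul(13, u), 12), 3))), u), -1) = Pow(Add(Add(3, -11, Mul(-1, Pow(Add(12, Mul(13, u)), 3))), u), -1) = Pow(Add(Add(-8, Mul(-1, Pow(Add(12, Mul(13, u)), 3))), u), -1) = Pow(Add(-8, u, Mul(-1, Pow(Add(12, Mul(13, u)), 3))), -1))
Function('C')(H) = Mul(Add(-120, H), Add(195, H))
Add(Function('C')(-67), Function('A')(-22, 170)) = Add(Add(-23400, Pow(-67, 2), Mul(75, -67)), Mul(-1, Pow(Add(8, Pow(Add(12, Mul(13, -22)), 3), Mul(-1, -22)), -1))) = Add(Add(-23400, 4489, -5025), Mul(-1, Pow(Add(8, Pow(Add(12, -286), 3), 22), -1))) = Add(-23936, Mul(-1, Pow(Add(8, Pow(-274, 3), 22), -1))) = Add(-23936, Mul(-1, Pow(Add(8, -20570824, 22), -1))) = Add(-23936, Mul(-1, Pow(-20570794, -1))) = Add(-23936, Mul(-1, Rational(-1, 20570794))) = Add(-23936, Rational(1, 20570794)) = Rational(-492382525183, 20570794)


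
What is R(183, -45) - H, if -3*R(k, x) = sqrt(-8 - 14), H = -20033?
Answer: 20033 - I*sqrt(22)/3 ≈ 20033.0 - 1.5635*I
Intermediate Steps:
R(k, x) = -I*sqrt(22)/3 (R(k, x) = -sqrt(-8 - 14)/3 = -I*sqrt(22)/3)
R(183, -45) - H = -I*sqrt(22)/3 - 1*(-20033) = -I*sqrt(22)/3 + 20033 = 20033 - I*sqrt(22)/3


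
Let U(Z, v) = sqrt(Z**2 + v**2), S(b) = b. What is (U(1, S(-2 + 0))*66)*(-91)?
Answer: -6006*sqrt(5) ≈ -13430.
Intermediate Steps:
(U(1, S(-2 + 0))*66)*(-91) = (sqrt(1**2 + (-2 + 0)**2)*66)*(-91) = (sqrt(1 + (-2)**2)*66)*(-91) = (sqrt(1 + 4)*66)*(-91) = (sqrt(5)*66)*(-91) = (66*sqrt(5))*(-91) = -6006*sqrt(5)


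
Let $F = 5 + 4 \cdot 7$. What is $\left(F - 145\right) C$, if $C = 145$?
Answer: $-16240$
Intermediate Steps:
$F = 33$ ($F = 5 + 28 = 33$)
$\left(F - 145\right) C = \left(33 - 145\right) 145 = \left(-112\right) 145 = -16240$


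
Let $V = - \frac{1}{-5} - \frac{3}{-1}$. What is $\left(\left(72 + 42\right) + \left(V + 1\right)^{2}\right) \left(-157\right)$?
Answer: $- \frac{516687}{25} \approx -20667.0$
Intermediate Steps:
$V = \frac{16}{5}$ ($V = \left(-1\right) \left(- \frac{1}{5}\right) - -3 = \frac{1}{5} + 3 = \frac{16}{5} \approx 3.2$)
$\left(\left(72 + 42\right) + \left(V + 1\right)^{2}\right) \left(-157\right) = \left(\left(72 + 42\right) + \left(\frac{16}{5} + 1\right)^{2}\right) \left(-157\right) = \left(114 + \left(\frac{21}{5}\right)^{2}\right) \left(-157\right) = \left(114 + \frac{441}{25}\right) \left(-157\right) = \frac{3291}{25} \left(-157\right) = - \frac{516687}{25}$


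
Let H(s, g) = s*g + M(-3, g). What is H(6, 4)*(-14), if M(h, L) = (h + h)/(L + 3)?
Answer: -324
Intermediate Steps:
M(h, L) = 2*h/(3 + L) (M(h, L) = (2*h)/(3 + L) = 2*h/(3 + L))
H(s, g) = -6/(3 + g) + g*s (H(s, g) = s*g + 2*(-3)/(3 + g) = g*s - 6/(3 + g) = -6/(3 + g) + g*s)
H(6, 4)*(-14) = ((-6 + 4*6*(3 + 4))/(3 + 4))*(-14) = ((-6 + 4*6*7)/7)*(-14) = ((-6 + 168)/7)*(-14) = ((⅐)*162)*(-14) = (162/7)*(-14) = -324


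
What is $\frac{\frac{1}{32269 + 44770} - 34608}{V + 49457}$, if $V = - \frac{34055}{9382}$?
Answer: $- \frac{2273996972782}{3249445622931} \approx -0.69981$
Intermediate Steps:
$V = - \frac{34055}{9382}$ ($V = \left(-34055\right) \frac{1}{9382} = - \frac{34055}{9382} \approx -3.6298$)
$\frac{\frac{1}{32269 + 44770} - 34608}{V + 49457} = \frac{\frac{1}{32269 + 44770} - 34608}{- \frac{34055}{9382} + 49457} = \frac{\frac{1}{77039} - 34608}{\frac{463971519}{9382}} = \left(\frac{1}{77039} - 34608\right) \frac{9382}{463971519} = \left(- \frac{2666165711}{77039}\right) \frac{9382}{463971519} = - \frac{2273996972782}{3249445622931}$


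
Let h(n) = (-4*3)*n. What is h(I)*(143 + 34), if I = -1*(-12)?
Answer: -25488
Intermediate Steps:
I = 12
h(n) = -12*n
h(I)*(143 + 34) = (-12*12)*(143 + 34) = -144*177 = -25488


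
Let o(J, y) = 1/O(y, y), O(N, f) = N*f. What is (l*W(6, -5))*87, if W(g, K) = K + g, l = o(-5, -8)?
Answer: 87/64 ≈ 1.3594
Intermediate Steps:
o(J, y) = y⁻² (o(J, y) = 1/(y*y) = 1/(y²) = y⁻²)
l = 1/64 (l = (-8)⁻² = 1/64 ≈ 0.015625)
(l*W(6, -5))*87 = ((-5 + 6)/64)*87 = ((1/64)*1)*87 = (1/64)*87 = 87/64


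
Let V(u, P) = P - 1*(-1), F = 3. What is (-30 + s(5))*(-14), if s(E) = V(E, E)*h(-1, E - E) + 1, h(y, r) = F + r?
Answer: 154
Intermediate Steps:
h(y, r) = 3 + r
V(u, P) = 1 + P (V(u, P) = P + 1 = 1 + P)
s(E) = 4 + 3*E (s(E) = (1 + E)*(3 + (E - E)) + 1 = (1 + E)*(3 + 0) + 1 = (1 + E)*3 + 1 = (3 + 3*E) + 1 = 4 + 3*E)
(-30 + s(5))*(-14) = (-30 + (4 + 3*5))*(-14) = (-30 + (4 + 15))*(-14) = (-30 + 19)*(-14) = -11*(-14) = 154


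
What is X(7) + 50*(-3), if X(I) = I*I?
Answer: -101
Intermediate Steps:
X(I) = I²
X(7) + 50*(-3) = 7² + 50*(-3) = 49 - 150 = -101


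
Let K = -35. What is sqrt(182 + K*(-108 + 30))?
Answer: 4*sqrt(182) ≈ 53.963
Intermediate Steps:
sqrt(182 + K*(-108 + 30)) = sqrt(182 - 35*(-108 + 30)) = sqrt(182 - 35*(-78)) = sqrt(182 + 2730) = sqrt(2912) = 4*sqrt(182)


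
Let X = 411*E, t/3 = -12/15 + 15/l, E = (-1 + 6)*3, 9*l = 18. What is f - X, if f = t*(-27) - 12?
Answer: -67197/10 ≈ -6719.7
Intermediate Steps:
l = 2 (l = (1/9)*18 = 2)
E = 15 (E = 5*3 = 15)
t = 201/10 (t = 3*(-12/15 + 15/2) = 3*(-12*1/15 + 15*(1/2)) = 3*(-4/5 + 15/2) = 3*(67/10) = 201/10 ≈ 20.100)
X = 6165 (X = 411*15 = 6165)
f = -5547/10 (f = (201/10)*(-27) - 12 = -5427/10 - 12 = -5547/10 ≈ -554.70)
f - X = -5547/10 - 1*6165 = -5547/10 - 6165 = -67197/10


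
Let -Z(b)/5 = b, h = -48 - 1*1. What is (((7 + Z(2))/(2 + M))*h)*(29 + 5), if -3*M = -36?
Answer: 357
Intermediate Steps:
h = -49 (h = -48 - 1 = -49)
Z(b) = -5*b
M = 12 (M = -⅓*(-36) = 12)
(((7 + Z(2))/(2 + M))*h)*(29 + 5) = (((7 - 5*2)/(2 + 12))*(-49))*(29 + 5) = (((7 - 10)/14)*(-49))*34 = (-3*1/14*(-49))*34 = -3/14*(-49)*34 = (21/2)*34 = 357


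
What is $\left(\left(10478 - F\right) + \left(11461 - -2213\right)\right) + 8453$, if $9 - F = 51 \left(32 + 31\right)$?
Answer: $35809$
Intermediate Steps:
$F = -3204$ ($F = 9 - 51 \left(32 + 31\right) = 9 - 51 \cdot 63 = 9 - 3213 = -3204$)
$\left(\left(10478 - F\right) + \left(11461 - -2213\right)\right) + 8453 = \left(\left(10478 - -3204\right) + \left(11461 - -2213\right)\right) + 8453 = \left(\left(10478 + 3204\right) + \left(11461 + 2213\right)\right) + 8453 = \left(13682 + 13674\right) + 8453 = 27356 + 8453 = 35809$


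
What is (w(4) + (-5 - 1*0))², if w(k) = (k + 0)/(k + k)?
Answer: 81/4 ≈ 20.250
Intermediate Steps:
w(k) = ½ (w(k) = k/((2*k)) = k*(1/(2*k)) = ½)
(w(4) + (-5 - 1*0))² = (½ + (-5 - 1*0))² = (½ + (-5 + 0))² = (½ - 5)² = (-9/2)² = 81/4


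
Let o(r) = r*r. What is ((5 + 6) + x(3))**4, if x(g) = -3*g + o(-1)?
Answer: 81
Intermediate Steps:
o(r) = r**2
x(g) = 1 - 3*g (x(g) = -3*g + (-1)**2 = -3*g + 1 = 1 - 3*g)
((5 + 6) + x(3))**4 = ((5 + 6) + (1 - 3*3))**4 = (11 + (1 - 9))**4 = (11 - 8)**4 = 3**4 = 81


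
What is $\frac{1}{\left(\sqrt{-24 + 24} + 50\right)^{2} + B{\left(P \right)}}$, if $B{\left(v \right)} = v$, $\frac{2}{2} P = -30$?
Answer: $\frac{1}{2470} \approx 0.00040486$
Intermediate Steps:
$P = -30$
$\frac{1}{\left(\sqrt{-24 + 24} + 50\right)^{2} + B{\left(P \right)}} = \frac{1}{\left(\sqrt{-24 + 24} + 50\right)^{2} - 30} = \frac{1}{\left(\sqrt{0} + 50\right)^{2} - 30} = \frac{1}{\left(0 + 50\right)^{2} - 30} = \frac{1}{50^{2} - 30} = \frac{1}{2500 - 30} = \frac{1}{2470}$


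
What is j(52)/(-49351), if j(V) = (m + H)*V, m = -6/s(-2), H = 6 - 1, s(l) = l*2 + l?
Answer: -312/49351 ≈ -0.0063221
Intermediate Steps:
s(l) = 3*l (s(l) = 2*l + l = 3*l)
H = 5
m = 1 (m = -6/(3*(-2)) = -6/(-6) = -6*(-1/6) = 1)
j(V) = 6*V (j(V) = (1 + 5)*V = 6*V)
j(52)/(-49351) = (6*52)/(-49351) = 312*(-1/49351) = -312/49351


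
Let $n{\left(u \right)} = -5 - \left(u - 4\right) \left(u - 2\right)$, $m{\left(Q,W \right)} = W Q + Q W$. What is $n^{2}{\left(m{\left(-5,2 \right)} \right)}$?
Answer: $284089$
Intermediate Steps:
$m{\left(Q,W \right)} = 2 Q W$ ($m{\left(Q,W \right)} = Q W + Q W = 2 Q W$)
$n{\left(u \right)} = -5 - \left(-4 + u\right) \left(-2 + u\right)$
$n^{2}{\left(m{\left(-5,2 \right)} \right)} = \left(-13 - \left(2 \left(-5\right) 2\right)^{2} + 6 \cdot 2 \left(-5\right) 2\right)^{2} = \left(-13 - \left(-20\right)^{2} + 6 \left(-20\right)\right)^{2} = \left(-13 - 400 - 120\right)^{2} = \left(-533\right)^{2} = 284089$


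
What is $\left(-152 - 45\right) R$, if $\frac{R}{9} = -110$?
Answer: $195030$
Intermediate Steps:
$R = -990$ ($R = 9 \left(-110\right) = -990$)
$\left(-152 - 45\right) R = \left(-152 - 45\right) \left(-990\right) = \left(-197\right) \left(-990\right) = 195030$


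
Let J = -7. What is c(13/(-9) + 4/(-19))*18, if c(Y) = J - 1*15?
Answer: -396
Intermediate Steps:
c(Y) = -22 (c(Y) = -7 - 1*15 = -7 - 15 = -22)
c(13/(-9) + 4/(-19))*18 = -22*18 = -396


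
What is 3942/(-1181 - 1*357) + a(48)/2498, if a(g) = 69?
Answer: -4870497/1920962 ≈ -2.5354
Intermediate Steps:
3942/(-1181 - 1*357) + a(48)/2498 = 3942/(-1181 - 1*357) + 69/2498 = 3942/(-1181 - 357) + 69*(1/2498) = 3942/(-1538) + 69/2498 = 3942*(-1/1538) + 69/2498 = -1971/769 + 69/2498 = -4870497/1920962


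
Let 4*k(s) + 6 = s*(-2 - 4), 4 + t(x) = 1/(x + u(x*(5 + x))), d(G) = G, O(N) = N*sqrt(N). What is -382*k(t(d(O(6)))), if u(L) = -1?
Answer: -369012/215 + 3438*sqrt(6)/215 ≈ -1677.2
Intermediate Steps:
O(N) = N**(3/2)
t(x) = -4 + 1/(-1 + x) (t(x) = -4 + 1/(x - 1) = -4 + 1/(-1 + x))
k(s) = -3/2 - 3*s/2 (k(s) = -3/2 + (s*(-2 - 4))/4 = -3/2 + (s*(-6))/4 = -3/2 + (-6*s)/4 = -3/2 - 3*s/2)
-382*k(t(d(O(6)))) = -382*(-3/2 - 3*(5 - 24*sqrt(6))/(2*(-1 + 6**(3/2)))) = -382*(-3/2 - 3*(5 - 24*sqrt(6))/(2*(-1 + 6*sqrt(6)))) = 573 + 573*(5 - 24*sqrt(6))/(-1 + 6*sqrt(6))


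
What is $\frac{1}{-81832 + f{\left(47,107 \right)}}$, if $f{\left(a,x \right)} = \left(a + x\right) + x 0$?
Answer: $- \frac{1}{81678} \approx -1.2243 \cdot 10^{-5}$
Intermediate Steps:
$f{\left(a,x \right)} = a + x$ ($f{\left(a,x \right)} = \left(a + x\right) + 0 = a + x$)
$\frac{1}{-81832 + f{\left(47,107 \right)}} = \frac{1}{-81832 + \left(47 + 107\right)} = \frac{1}{-81832 + 154} = \frac{1}{-81678} = - \frac{1}{81678}$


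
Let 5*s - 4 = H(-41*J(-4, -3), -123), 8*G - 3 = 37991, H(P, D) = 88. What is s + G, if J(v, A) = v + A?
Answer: 95353/20 ≈ 4767.6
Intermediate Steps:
J(v, A) = A + v
G = 18997/4 (G = 3/8 + (⅛)*37991 = 3/8 + 37991/8 = 18997/4 ≈ 4749.3)
s = 92/5 (s = ⅘ + (⅕)*88 = ⅘ + 88/5 = 92/5 ≈ 18.400)
s + G = 92/5 + 18997/4 = 95353/20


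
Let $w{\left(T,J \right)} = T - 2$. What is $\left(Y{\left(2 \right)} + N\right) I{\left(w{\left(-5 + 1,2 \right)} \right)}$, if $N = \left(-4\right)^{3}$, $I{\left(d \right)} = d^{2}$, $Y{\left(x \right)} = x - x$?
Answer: $-2304$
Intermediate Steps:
$Y{\left(x \right)} = 0$
$w{\left(T,J \right)} = -2 + T$ ($w{\left(T,J \right)} = T - 2 = -2 + T$)
$N = -64$
$\left(Y{\left(2 \right)} + N\right) I{\left(w{\left(-5 + 1,2 \right)} \right)} = \left(0 - 64\right) \left(-2 + \left(-5 + 1\right)\right)^{2} = - 64 \left(-2 - 4\right)^{2} = - 64 \left(-6\right)^{2} = \left(-64\right) 36 = -2304$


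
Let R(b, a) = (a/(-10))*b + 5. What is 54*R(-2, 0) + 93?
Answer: 363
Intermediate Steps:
R(b, a) = 5 - a*b/10 (R(b, a) = (a*(-⅒))*b + 5 = (-a/10)*b + 5 = -a*b/10 + 5 = 5 - a*b/10)
54*R(-2, 0) + 93 = 54*(5 - ⅒*0*(-2)) + 93 = 54*(5 + 0) + 93 = 54*5 + 93 = 270 + 93 = 363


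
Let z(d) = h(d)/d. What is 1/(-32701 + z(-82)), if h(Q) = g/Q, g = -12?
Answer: -1681/54970384 ≈ -3.0580e-5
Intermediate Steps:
h(Q) = -12/Q
z(d) = -12/d² (z(d) = (-12/d)/d = -12/d²)
1/(-32701 + z(-82)) = 1/(-32701 - 12/(-82)²) = 1/(-32701 - 12*1/6724) = 1/(-32701 - 3/1681) = 1/(-54970384/1681) = -1681/54970384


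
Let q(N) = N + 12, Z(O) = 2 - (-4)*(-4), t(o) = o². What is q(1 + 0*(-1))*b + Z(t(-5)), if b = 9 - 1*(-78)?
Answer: 1117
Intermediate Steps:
b = 87 (b = 9 + 78 = 87)
Z(O) = -14 (Z(O) = 2 - 1*16 = 2 - 16 = -14)
q(N) = 12 + N
q(1 + 0*(-1))*b + Z(t(-5)) = (12 + (1 + 0*(-1)))*87 - 14 = (12 + (1 + 0))*87 - 14 = (12 + 1)*87 - 14 = 13*87 - 14 = 1131 - 14 = 1117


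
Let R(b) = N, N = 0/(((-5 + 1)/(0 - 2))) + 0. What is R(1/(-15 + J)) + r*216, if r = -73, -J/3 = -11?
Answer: -15768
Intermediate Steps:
J = 33 (J = -3*(-11) = 33)
N = 0 (N = 0/((-4/(-2))) + 0 = 0/((-4*(-½))) + 0 = 0/2 + 0 = 0*(½) + 0 = 0 + 0 = 0)
R(b) = 0
R(1/(-15 + J)) + r*216 = 0 - 73*216 = 0 - 15768 = -15768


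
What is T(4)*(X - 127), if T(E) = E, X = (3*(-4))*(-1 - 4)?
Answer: -268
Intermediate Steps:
X = 60 (X = -12*(-5) = 60)
T(4)*(X - 127) = 4*(60 - 127) = 4*(-67) = -268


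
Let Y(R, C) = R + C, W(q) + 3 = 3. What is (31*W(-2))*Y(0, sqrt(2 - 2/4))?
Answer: 0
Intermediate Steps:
W(q) = 0 (W(q) = -3 + 3 = 0)
Y(R, C) = C + R
(31*W(-2))*Y(0, sqrt(2 - 2/4)) = (31*0)*(sqrt(2 - 2/4) + 0) = 0*(sqrt(2 - 2*1/4) + 0) = 0*(sqrt(2 - 1/2) + 0) = 0*(sqrt(3/2) + 0) = 0*(sqrt(6)/2 + 0) = 0*(sqrt(6)/2) = 0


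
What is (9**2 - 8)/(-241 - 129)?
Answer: -73/370 ≈ -0.19730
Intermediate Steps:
(9**2 - 8)/(-241 - 129) = (81 - 8)/(-370) = 73*(-1/370) = -73/370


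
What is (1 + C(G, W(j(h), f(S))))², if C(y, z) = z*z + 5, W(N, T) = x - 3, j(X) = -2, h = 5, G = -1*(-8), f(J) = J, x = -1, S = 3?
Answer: 484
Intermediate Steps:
G = 8
W(N, T) = -4 (W(N, T) = -1 - 3 = -4)
C(y, z) = 5 + z² (C(y, z) = z² + 5 = 5 + z²)
(1 + C(G, W(j(h), f(S))))² = (1 + (5 + (-4)²))² = (1 + (5 + 16))² = (1 + 21)² = 22² = 484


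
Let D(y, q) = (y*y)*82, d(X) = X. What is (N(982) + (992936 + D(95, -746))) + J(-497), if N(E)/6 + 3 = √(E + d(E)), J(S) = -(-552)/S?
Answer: 861284544/497 + 12*√491 ≈ 1.7332e+6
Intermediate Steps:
J(S) = 552/S
D(y, q) = 82*y² (D(y, q) = y²*82 = 82*y²)
N(E) = -18 + 6*√2*√E (N(E) = -18 + 6*√(E + E) = -18 + 6*√(2*E) = -18 + 6*(√2*√E) = -18 + 6*√2*√E)
(N(982) + (992936 + D(95, -746))) + J(-497) = ((-18 + 6*√2*√982) + (992936 + 82*95²)) + 552/(-497) = ((-18 + 12*√491) + (992936 + 82*9025)) + 552*(-1/497) = ((-18 + 12*√491) + (992936 + 740050)) - 552/497 = ((-18 + 12*√491) + 1732986) - 552/497 = (1732968 + 12*√491) - 552/497 = 861284544/497 + 12*√491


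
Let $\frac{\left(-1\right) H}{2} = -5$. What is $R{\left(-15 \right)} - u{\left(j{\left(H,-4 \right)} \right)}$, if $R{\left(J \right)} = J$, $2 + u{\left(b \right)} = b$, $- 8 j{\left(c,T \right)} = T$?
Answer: $- \frac{27}{2} \approx -13.5$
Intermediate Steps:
$H = 10$ ($H = \left(-2\right) \left(-5\right) = 10$)
$j{\left(c,T \right)} = - \frac{T}{8}$
$u{\left(b \right)} = -2 + b$
$R{\left(-15 \right)} - u{\left(j{\left(H,-4 \right)} \right)} = -15 - \left(-2 - - \frac{1}{2}\right) = -15 - \left(-2 + \frac{1}{2}\right) = -15 - - \frac{3}{2} = -15 + \frac{3}{2} = - \frac{27}{2}$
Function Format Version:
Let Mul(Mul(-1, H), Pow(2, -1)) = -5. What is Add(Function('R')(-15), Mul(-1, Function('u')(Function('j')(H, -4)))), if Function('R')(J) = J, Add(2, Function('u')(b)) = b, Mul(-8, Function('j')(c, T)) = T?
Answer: Rational(-27, 2) ≈ -13.500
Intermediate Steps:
H = 10 (H = Mul(-2, -5) = 10)
Function('j')(c, T) = Mul(Rational(-1, 8), T)
Function('u')(b) = Add(-2, b)
Add(Function('R')(-15), Mul(-1, Function('u')(Function('j')(H, -4)))) = Add(-15, Mul(-1, Add(-2, Mul(Rational(-1, 8), -4)))) = Add(-15, Mul(-1, Add(-2, Rational(1, 2)))) = Add(-15, Mul(-1, Rational(-3, 2))) = Add(-15, Rational(3, 2)) = Rational(-27, 2)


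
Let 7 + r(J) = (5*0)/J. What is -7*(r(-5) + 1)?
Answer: 42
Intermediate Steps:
r(J) = -7 (r(J) = -7 + (5*0)/J = -7 + 0/J = -7 + 0 = -7)
-7*(r(-5) + 1) = -7*(-7 + 1) = -7*(-6) = 42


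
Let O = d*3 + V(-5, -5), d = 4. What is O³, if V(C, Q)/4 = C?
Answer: -512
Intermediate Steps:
V(C, Q) = 4*C
O = -8 (O = 4*3 + 4*(-5) = 12 - 20 = -8)
O³ = (-8)³ = -512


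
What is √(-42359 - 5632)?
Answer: I*√47991 ≈ 219.07*I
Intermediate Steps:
√(-42359 - 5632) = √(-47991) = I*√47991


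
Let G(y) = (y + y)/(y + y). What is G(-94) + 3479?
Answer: 3480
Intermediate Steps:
G(y) = 1 (G(y) = (2*y)/((2*y)) = (2*y)*(1/(2*y)) = 1)
G(-94) + 3479 = 1 + 3479 = 3480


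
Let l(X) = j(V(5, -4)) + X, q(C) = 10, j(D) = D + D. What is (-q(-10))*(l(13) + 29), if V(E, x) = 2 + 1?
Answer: -480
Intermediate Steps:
V(E, x) = 3
j(D) = 2*D
l(X) = 6 + X (l(X) = 2*3 + X = 6 + X)
(-q(-10))*(l(13) + 29) = (-1*10)*((6 + 13) + 29) = -10*(19 + 29) = -10*48 = -480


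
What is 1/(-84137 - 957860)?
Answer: -1/1041997 ≈ -9.5970e-7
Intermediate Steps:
1/(-84137 - 957860) = 1/(-1041997) = -1/1041997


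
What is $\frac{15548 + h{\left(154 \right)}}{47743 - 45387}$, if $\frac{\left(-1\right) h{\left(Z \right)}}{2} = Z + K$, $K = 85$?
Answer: $\frac{7535}{1178} \approx 6.3964$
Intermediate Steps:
$h{\left(Z \right)} = -170 - 2 Z$ ($h{\left(Z \right)} = - 2 \left(Z + 85\right) = - 2 \left(85 + Z\right) = -170 - 2 Z$)
$\frac{15548 + h{\left(154 \right)}}{47743 - 45387} = \frac{15548 - 478}{47743 - 45387} = \frac{15548 - 478}{2356} = \left(15548 - 478\right) \frac{1}{2356} = 15070 \cdot \frac{1}{2356} = \frac{7535}{1178}$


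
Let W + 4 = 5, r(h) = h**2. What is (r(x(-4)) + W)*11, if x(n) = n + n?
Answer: 715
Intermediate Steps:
x(n) = 2*n
W = 1 (W = -4 + 5 = 1)
(r(x(-4)) + W)*11 = ((2*(-4))**2 + 1)*11 = ((-8)**2 + 1)*11 = (64 + 1)*11 = 65*11 = 715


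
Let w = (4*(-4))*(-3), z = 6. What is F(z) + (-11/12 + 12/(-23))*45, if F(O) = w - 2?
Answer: -1723/92 ≈ -18.728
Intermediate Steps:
w = 48 (w = -16*(-3) = 48)
F(O) = 46 (F(O) = 48 - 2 = 46)
F(z) + (-11/12 + 12/(-23))*45 = 46 + (-11/12 + 12/(-23))*45 = 46 + (-11*1/12 + 12*(-1/23))*45 = 46 + (-11/12 - 12/23)*45 = 46 - 397/276*45 = 46 - 5955/92 = -1723/92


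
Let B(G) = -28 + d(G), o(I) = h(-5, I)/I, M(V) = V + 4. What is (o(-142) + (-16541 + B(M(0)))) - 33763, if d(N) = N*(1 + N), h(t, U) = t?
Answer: -7144299/142 ≈ -50312.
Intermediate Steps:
M(V) = 4 + V
o(I) = -5/I
B(G) = -28 + G*(1 + G)
(o(-142) + (-16541 + B(M(0)))) - 33763 = (-5/(-142) + (-16541 + (-28 + (4 + 0)*(1 + (4 + 0))))) - 33763 = (-5*(-1/142) + (-16541 + (-28 + 4*(1 + 4)))) - 33763 = (5/142 + (-16541 + (-28 + 4*5))) - 33763 = (5/142 + (-16541 + (-28 + 20))) - 33763 = (5/142 + (-16541 - 8)) - 33763 = (5/142 - 16549) - 33763 = -2349953/142 - 33763 = -7144299/142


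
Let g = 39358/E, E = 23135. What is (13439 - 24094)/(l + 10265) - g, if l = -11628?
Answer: 192858471/31533005 ≈ 6.1161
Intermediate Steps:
g = 39358/23135 ≈ 1.7012
(13439 - 24094)/(l + 10265) - g = (13439 - 24094)/(-11628 + 10265) - 1*39358/23135 = -10655/(-1363) - 39358/23135 = -10655*(-1/1363) - 39358/23135 = 10655/1363 - 39358/23135 = 192858471/31533005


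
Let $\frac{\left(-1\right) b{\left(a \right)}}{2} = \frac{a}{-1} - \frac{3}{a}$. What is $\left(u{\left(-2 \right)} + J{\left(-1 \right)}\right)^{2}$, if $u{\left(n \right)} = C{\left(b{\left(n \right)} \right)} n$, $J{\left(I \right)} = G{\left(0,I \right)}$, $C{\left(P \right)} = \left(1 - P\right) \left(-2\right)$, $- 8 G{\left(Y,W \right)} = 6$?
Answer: $\frac{15625}{16} \approx 976.56$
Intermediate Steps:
$G{\left(Y,W \right)} = - \frac{3}{4}$ ($G{\left(Y,W \right)} = \left(- \frac{1}{8}\right) 6 = - \frac{3}{4}$)
$b{\left(a \right)} = 2 a + \frac{6}{a}$ ($b{\left(a \right)} = - 2 \left(\frac{a}{-1} - \frac{3}{a}\right) = - 2 \left(a \left(-1\right) - \frac{3}{a}\right) = - 2 \left(- a - \frac{3}{a}\right) = 2 a + \frac{6}{a}$)
$C{\left(P \right)} = -2 + 2 P$
$J{\left(I \right)} = - \frac{3}{4}$
$u{\left(n \right)} = n \left(-2 + 4 n + \frac{12}{n}\right)$ ($u{\left(n \right)} = \left(-2 + 2 \left(2 n + \frac{6}{n}\right)\right) n = \left(-2 + \left(4 n + \frac{12}{n}\right)\right) n = \left(-2 + 4 n + \frac{12}{n}\right) n = n \left(-2 + 4 n + \frac{12}{n}\right)$)
$\left(u{\left(-2 \right)} + J{\left(-1 \right)}\right)^{2} = \left(\left(12 - -4 + 4 \left(-2\right)^{2}\right) - \frac{3}{4}\right)^{2} = \left(\left(12 + 4 + 4 \cdot 4\right) - \frac{3}{4}\right)^{2} = \left(\left(12 + 4 + 16\right) - \frac{3}{4}\right)^{2} = \left(32 - \frac{3}{4}\right)^{2} = \left(\frac{125}{4}\right)^{2} = \frac{15625}{16}$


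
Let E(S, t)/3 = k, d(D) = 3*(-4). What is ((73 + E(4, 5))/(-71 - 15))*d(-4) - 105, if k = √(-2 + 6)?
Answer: -4041/43 ≈ -93.977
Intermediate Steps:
d(D) = -12
k = 2 (k = √4 = 2)
E(S, t) = 6 (E(S, t) = 3*2 = 6)
((73 + E(4, 5))/(-71 - 15))*d(-4) - 105 = ((73 + 6)/(-71 - 15))*(-12) - 105 = (79/(-86))*(-12) - 105 = (79*(-1/86))*(-12) - 105 = -79/86*(-12) - 105 = 474/43 - 105 = -4041/43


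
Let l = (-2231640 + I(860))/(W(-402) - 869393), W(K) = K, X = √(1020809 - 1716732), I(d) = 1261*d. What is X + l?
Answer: 229436/173959 + I*√695923 ≈ 1.3189 + 834.22*I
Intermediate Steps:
X = I*√695923 (X = √(-695923) = I*√695923 ≈ 834.22*I)
l = 229436/173959 (l = (-2231640 + 1261*860)/(-402 - 869393) = (-2231640 + 1084460)/(-869795) = -1147180*(-1/869795) = 229436/173959 ≈ 1.3189)
X + l = I*√695923 + 229436/173959 = 229436/173959 + I*√695923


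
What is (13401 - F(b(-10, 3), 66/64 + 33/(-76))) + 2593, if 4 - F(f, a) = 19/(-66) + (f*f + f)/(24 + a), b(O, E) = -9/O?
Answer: 131519951449/8225250 ≈ 15990.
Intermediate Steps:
F(f, a) = 283/66 - (f + f²)/(24 + a) (F(f, a) = 4 - (19/(-66) + (f*f + f)/(24 + a)) = 4 - (19*(-1/66) + (f² + f)/(24 + a)) = 4 - (-19/66 + (f + f²)/(24 + a)) = 4 + (19/66 - (f + f²)/(24 + a)) = 283/66 - (f + f²)/(24 + a))
(13401 - F(b(-10, 3), 66/64 + 33/(-76))) + 2593 = (13401 - (1132/11 - (-9)/(-10) - (-9/(-10))² + 283*(66/64 + 33/(-76))/66)/(24 + (66/64 + 33/(-76)))) + 2593 = (13401 - (1132/11 - (-9)*(-1)/10 - (-9*(-⅒))² + 283*(66*(1/64) + 33*(-1/76))/66)/(24 + (66*(1/64) + 33*(-1/76)))) + 2593 = (13401 - (1132/11 - 1*9/10 - (9/10)² + 283*(33/32 - 33/76)/66)/(24 + (33/32 - 33/76))) + 2593 = (13401 - (1132/11 - 9/10 - 1*81/100 + (283/66)*(363/608))/(24 + 363/608)) + 2593 = (13401 - (1132/11 - 9/10 - 81/100 + 3113/1216)/14955/608) + 2593 = (13401 - 608*34697051/(14955*334400)) + 2593 = (13401 - 1*34697051/8225250) + 2593 = (13401 - 34697051/8225250) + 2593 = 110191878199/8225250 + 2593 = 131519951449/8225250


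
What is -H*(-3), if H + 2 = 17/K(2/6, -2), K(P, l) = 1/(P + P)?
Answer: 28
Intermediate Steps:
K(P, l) = 1/(2*P)
H = 28/3 (H = -2 + 17/((1/(2*((2/6))))) = -2 + 17/((1/(2*((2*(1/6)))))) = -2 + 17/((1/(2*(1/3)))) = -2 + 17/(((1/2)*3)) = -2 + 17/(3/2) = -2 + 17*(2/3) = -2 + 34/3 = 28/3 ≈ 9.3333)
-H*(-3) = -1*28/3*(-3) = -28/3*(-3) = 28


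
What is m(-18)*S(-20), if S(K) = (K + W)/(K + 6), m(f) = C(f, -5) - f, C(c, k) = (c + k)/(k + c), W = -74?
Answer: 893/7 ≈ 127.57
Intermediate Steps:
C(c, k) = 1 (C(c, k) = (c + k)/(c + k) = 1)
m(f) = 1 - f
S(K) = (-74 + K)/(6 + K) (S(K) = (K - 74)/(K + 6) = (-74 + K)/(6 + K))
m(-18)*S(-20) = (1 - 1*(-18))*((-74 - 20)/(6 - 20)) = (1 + 18)*(-94/(-14)) = 19*(-1/14*(-94)) = 19*(47/7) = 893/7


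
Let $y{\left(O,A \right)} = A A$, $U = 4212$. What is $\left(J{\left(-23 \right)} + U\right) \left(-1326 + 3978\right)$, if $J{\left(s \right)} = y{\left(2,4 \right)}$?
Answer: $11212656$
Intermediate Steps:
$y{\left(O,A \right)} = A^{2}$
$J{\left(s \right)} = 16$ ($J{\left(s \right)} = 4^{2} = 16$)
$\left(J{\left(-23 \right)} + U\right) \left(-1326 + 3978\right) = \left(16 + 4212\right) \left(-1326 + 3978\right) = 4228 \cdot 2652 = 11212656$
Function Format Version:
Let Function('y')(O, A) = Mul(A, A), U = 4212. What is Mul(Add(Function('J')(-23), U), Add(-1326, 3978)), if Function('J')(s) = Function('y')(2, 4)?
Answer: 11212656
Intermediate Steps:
Function('y')(O, A) = Pow(A, 2)
Function('J')(s) = 16 (Function('J')(s) = Pow(4, 2) = 16)
Mul(Add(Function('J')(-23), U), Add(-1326, 3978)) = Mul(Add(16, 4212), Add(-1326, 3978)) = Mul(4228, 2652) = 11212656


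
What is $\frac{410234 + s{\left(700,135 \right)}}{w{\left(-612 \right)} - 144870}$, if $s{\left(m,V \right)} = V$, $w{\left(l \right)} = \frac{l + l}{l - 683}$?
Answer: $- \frac{531427855}{187605426} \approx -2.8327$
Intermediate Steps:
$w{\left(l \right)} = \frac{2 l}{-683 + l}$
$\frac{410234 + s{\left(700,135 \right)}}{w{\left(-612 \right)} - 144870} = \frac{410234 + 135}{2 \left(-612\right) \frac{1}{-683 - 612} - 144870} = \frac{410369}{2 \left(-612\right) \frac{1}{-1295} - 144870} = \frac{410369}{2 \left(-612\right) \left(- \frac{1}{1295}\right) - 144870} = \frac{410369}{\frac{1224}{1295} - 144870} = \frac{410369}{- \frac{187605426}{1295}} = 410369 \left(- \frac{1295}{187605426}\right) = - \frac{531427855}{187605426}$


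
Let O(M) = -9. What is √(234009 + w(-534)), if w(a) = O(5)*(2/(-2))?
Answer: 3*√26002 ≈ 483.75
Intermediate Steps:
w(a) = 9 (w(a) = -18/(-2) = -18*(-1)/2 = -9*(-1) = 9)
√(234009 + w(-534)) = √(234009 + 9) = √234018 = 3*√26002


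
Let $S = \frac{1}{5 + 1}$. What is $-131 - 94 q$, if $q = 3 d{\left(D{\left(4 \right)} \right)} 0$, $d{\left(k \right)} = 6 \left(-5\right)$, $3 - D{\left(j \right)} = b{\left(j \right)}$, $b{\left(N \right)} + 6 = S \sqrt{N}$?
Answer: $-131$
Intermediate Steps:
$S = \frac{1}{6} \approx 0.16667$
$b{\left(N \right)} = -6 + \frac{\sqrt{N}}{6}$
$D{\left(j \right)} = 9 - \frac{\sqrt{j}}{6}$ ($D{\left(j \right)} = 3 - \left(-6 + \frac{\sqrt{j}}{6}\right) = 9 - \frac{\sqrt{j}}{6}$)
$d{\left(k \right)} = -30$
$q = 0$ ($q = 3 \left(-30\right) 0 = \left(-90\right) 0 = 0$)
$-131 - 94 q = -131 - 0 = -131 + 0 = -131$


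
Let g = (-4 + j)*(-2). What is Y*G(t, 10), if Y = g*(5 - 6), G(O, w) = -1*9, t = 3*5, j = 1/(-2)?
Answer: 81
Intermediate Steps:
j = -½ (j = 1*(-½) = -½ ≈ -0.50000)
t = 15
G(O, w) = -9
g = 9 (g = (-4 - ½)*(-2) = -9/2*(-2) = 9)
Y = -9 (Y = 9*(5 - 6) = 9*(-1) = -9)
Y*G(t, 10) = -9*(-9) = 81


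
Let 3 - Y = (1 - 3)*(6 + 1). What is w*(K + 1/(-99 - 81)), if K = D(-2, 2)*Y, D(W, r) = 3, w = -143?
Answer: -1312597/180 ≈ -7292.2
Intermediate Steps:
Y = 17 (Y = 3 - (1 - 3)*(6 + 1) = 3 - (-2)*7 = 3 - 1*(-14) = 3 + 14 = 17)
K = 51 (K = 3*17 = 51)
w*(K + 1/(-99 - 81)) = -143*(51 + 1/(-99 - 81)) = -143*(51 + 1/(-180)) = -143*(51 - 1/180) = -143*9179/180 = -1312597/180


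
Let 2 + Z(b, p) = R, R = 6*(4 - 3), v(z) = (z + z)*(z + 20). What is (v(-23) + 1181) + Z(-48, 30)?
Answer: 1323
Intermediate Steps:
v(z) = 2*z*(20 + z) (v(z) = (2*z)*(20 + z) = 2*z*(20 + z))
R = 6 (R = 6*1 = 6)
Z(b, p) = 4 (Z(b, p) = -2 + 6 = 4)
(v(-23) + 1181) + Z(-48, 30) = (2*(-23)*(20 - 23) + 1181) + 4 = (2*(-23)*(-3) + 1181) + 4 = (138 + 1181) + 4 = 1319 + 4 = 1323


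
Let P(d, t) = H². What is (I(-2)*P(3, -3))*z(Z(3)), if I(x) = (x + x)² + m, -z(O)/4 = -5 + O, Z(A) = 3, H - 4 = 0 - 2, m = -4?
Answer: 384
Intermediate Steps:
H = 2 (H = 4 + (0 - 2) = 4 - 2 = 2)
z(O) = 20 - 4*O (z(O) = -4*(-5 + O) = 20 - 4*O)
P(d, t) = 4 (P(d, t) = 2² = 4)
I(x) = -4 + 4*x² (I(x) = (x + x)² - 4 = (2*x)² - 4 = 4*x² - 4 = -4 + 4*x²)
(I(-2)*P(3, -3))*z(Z(3)) = ((-4 + 4*(-2)²)*4)*(20 - 4*3) = ((-4 + 4*4)*4)*(20 - 12) = ((-4 + 16)*4)*8 = (12*4)*8 = 48*8 = 384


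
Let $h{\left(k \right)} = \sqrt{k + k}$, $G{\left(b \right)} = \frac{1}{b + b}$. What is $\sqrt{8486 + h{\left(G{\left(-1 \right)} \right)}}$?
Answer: $\sqrt{8486 + i} \approx 92.12 + 0.0054 i$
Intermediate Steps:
$G{\left(b \right)} = \frac{1}{2 b}$
$h{\left(k \right)} = \sqrt{2} \sqrt{k}$ ($h{\left(k \right)} = \sqrt{2 k} = \sqrt{2} \sqrt{k}$)
$\sqrt{8486 + h{\left(G{\left(-1 \right)} \right)}} = \sqrt{8486 + \sqrt{2} \sqrt{\frac{1}{2 \left(-1\right)}}} = \sqrt{8486 + \sqrt{2} \sqrt{\frac{1}{2} \left(-1\right)}} = \sqrt{8486 + \sqrt{2} \sqrt{- \frac{1}{2}}} = \sqrt{8486 + \sqrt{2} \frac{i \sqrt{2}}{2}} = \sqrt{8486 + i}$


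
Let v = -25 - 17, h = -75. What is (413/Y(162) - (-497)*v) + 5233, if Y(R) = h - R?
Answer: -3707330/237 ≈ -15643.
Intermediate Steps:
v = -42
Y(R) = -75 - R
(413/Y(162) - (-497)*v) + 5233 = (413/(-75 - 1*162) - (-497)*(-42)) + 5233 = (413/(-75 - 162) - 497*42) + 5233 = (413/(-237) - 20874) + 5233 = (413*(-1/237) - 20874) + 5233 = (-413/237 - 20874) + 5233 = -4947551/237 + 5233 = -3707330/237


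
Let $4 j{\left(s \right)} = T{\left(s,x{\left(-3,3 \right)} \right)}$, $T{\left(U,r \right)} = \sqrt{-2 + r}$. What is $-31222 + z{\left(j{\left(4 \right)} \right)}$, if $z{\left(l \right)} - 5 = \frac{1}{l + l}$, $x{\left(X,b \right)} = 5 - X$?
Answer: $-31217 + \frac{\sqrt{6}}{3} \approx -31216.0$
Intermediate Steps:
$j{\left(s \right)} = \frac{\sqrt{6}}{4}$ ($j{\left(s \right)} = \frac{\sqrt{-2 + \left(5 - -3\right)}}{4} = \frac{\sqrt{-2 + \left(5 + 3\right)}}{4} = \frac{\sqrt{-2 + 8}}{4} = \frac{\sqrt{6}}{4}$)
$z{\left(l \right)} = 5 + \frac{1}{2 l}$ ($z{\left(l \right)} = 5 + \frac{1}{l + l} = 5 + \frac{1}{2 l}$)
$-31222 + z{\left(j{\left(4 \right)} \right)} = -31222 + \left(5 + \frac{1}{2 \frac{\sqrt{6}}{4}}\right) = -31222 + \left(5 + \frac{\frac{2}{3} \sqrt{6}}{2}\right) = -31222 + \left(5 + \frac{\sqrt{6}}{3}\right) = -31217 + \frac{\sqrt{6}}{3}$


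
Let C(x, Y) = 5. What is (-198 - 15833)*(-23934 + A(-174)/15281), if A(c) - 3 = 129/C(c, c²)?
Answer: 29315523006906/76405 ≈ 3.8369e+8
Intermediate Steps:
A(c) = 144/5 (A(c) = 3 + 129/5 = 144/5)
(-198 - 15833)*(-23934 + A(-174)/15281) = (-198 - 15833)*(-23934 + (144/5)/15281) = -16031*(-23934 + (144/5)*(1/15281)) = -16031*(-23934 + 144/76405) = -16031*(-1828677126/76405) = 29315523006906/76405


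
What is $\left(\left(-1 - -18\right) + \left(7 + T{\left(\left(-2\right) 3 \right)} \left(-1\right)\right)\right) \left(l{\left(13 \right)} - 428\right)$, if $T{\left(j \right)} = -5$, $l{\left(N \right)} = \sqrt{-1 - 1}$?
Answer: $-12412 + 29 i \sqrt{2} \approx -12412.0 + 41.012 i$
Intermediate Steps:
$l{\left(N \right)} = i \sqrt{2}$ ($l{\left(N \right)} = \sqrt{-2} = i \sqrt{2}$)
$\left(\left(-1 - -18\right) + \left(7 + T{\left(\left(-2\right) 3 \right)} \left(-1\right)\right)\right) \left(l{\left(13 \right)} - 428\right) = \left(\left(-1 - -18\right) + \left(7 - -5\right)\right) \left(i \sqrt{2} - 428\right) = \left(\left(-1 + 18\right) + \left(7 + 5\right)\right) \left(-428 + i \sqrt{2}\right) = \left(17 + 12\right) \left(-428 + i \sqrt{2}\right) = 29 \left(-428 + i \sqrt{2}\right) = -12412 + 29 i \sqrt{2}$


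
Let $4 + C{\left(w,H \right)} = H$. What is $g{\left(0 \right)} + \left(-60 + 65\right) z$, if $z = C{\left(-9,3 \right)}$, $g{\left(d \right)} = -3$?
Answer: $-8$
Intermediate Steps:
$C{\left(w,H \right)} = -4 + H$
$z = -1$ ($z = -4 + 3 = -1$)
$g{\left(0 \right)} + \left(-60 + 65\right) z = -3 + \left(-60 + 65\right) \left(-1\right) = -3 + 5 \left(-1\right) = -3 - 5 = -8$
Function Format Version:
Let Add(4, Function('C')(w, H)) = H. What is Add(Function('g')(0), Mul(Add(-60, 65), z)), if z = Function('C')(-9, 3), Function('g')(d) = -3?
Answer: -8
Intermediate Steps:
Function('C')(w, H) = Add(-4, H)
z = -1 (z = Add(-4, 3) = -1)
Add(Function('g')(0), Mul(Add(-60, 65), z)) = Add(-3, Mul(Add(-60, 65), -1)) = Add(-3, Mul(5, -1)) = Add(-3, -5) = -8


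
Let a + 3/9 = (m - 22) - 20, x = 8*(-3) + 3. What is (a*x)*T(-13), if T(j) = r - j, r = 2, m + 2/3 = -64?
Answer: 33705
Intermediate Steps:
m = -194/3 (m = -⅔ - 64 = -194/3 ≈ -64.667)
x = -21 (x = -24 + 3 = -21)
T(j) = 2 - j
a = -107 (a = -⅓ + ((-194/3 - 22) - 20) = -⅓ + (-260/3 - 20) = -⅓ - 320/3 = -107)
(a*x)*T(-13) = (-107*(-21))*(2 - 1*(-13)) = 2247*(2 + 13) = 2247*15 = 33705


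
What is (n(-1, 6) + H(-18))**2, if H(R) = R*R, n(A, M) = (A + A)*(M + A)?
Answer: 98596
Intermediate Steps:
n(A, M) = 2*A*(A + M) (n(A, M) = (2*A)*(A + M) = 2*A*(A + M))
H(R) = R**2
(n(-1, 6) + H(-18))**2 = (2*(-1)*(-1 + 6) + (-18)**2)**2 = (2*(-1)*5 + 324)**2 = (-10 + 324)**2 = 314**2 = 98596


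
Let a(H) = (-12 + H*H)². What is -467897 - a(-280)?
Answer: -6145146441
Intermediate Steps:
a(H) = (-12 + H²)²
-467897 - a(-280) = -467897 - (-12 + (-280)²)² = -467897 - (-12 + 78400)² = -467897 - 1*78388² = -467897 - 1*6144678544 = -467897 - 6144678544 = -6145146441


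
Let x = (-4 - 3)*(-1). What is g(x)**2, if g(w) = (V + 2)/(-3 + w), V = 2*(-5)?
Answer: 4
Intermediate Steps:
V = -10
x = 7 (x = -7*(-1) = 7)
g(w) = -8/(-3 + w) (g(w) = (-10 + 2)/(-3 + w) = -8/(-3 + w))
g(x)**2 = (-8/(-3 + 7))**2 = (-8/4)**2 = (-8*1/4)**2 = (-2)**2 = 4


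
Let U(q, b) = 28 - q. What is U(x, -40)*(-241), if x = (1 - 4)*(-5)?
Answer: -3133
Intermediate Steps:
x = 15 (x = -3*(-5) = 15)
U(x, -40)*(-241) = (28 - 1*15)*(-241) = (28 - 15)*(-241) = 13*(-241) = -3133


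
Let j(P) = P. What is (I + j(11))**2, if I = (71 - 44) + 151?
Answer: 35721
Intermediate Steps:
I = 178 (I = 27 + 151 = 178)
(I + j(11))**2 = (178 + 11)**2 = 189**2 = 35721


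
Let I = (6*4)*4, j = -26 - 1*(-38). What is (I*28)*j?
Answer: 32256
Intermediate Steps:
j = 12 (j = -26 + 38 = 12)
I = 96 (I = 24*4 = 96)
(I*28)*j = (96*28)*12 = 2688*12 = 32256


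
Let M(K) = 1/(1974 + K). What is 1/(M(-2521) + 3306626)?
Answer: 547/1808724421 ≈ 3.0242e-7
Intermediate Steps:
1/(M(-2521) + 3306626) = 1/(1/(1974 - 2521) + 3306626) = 1/(1/(-547) + 3306626) = 1/(-1/547 + 3306626) = 1/(1808724421/547) = 547/1808724421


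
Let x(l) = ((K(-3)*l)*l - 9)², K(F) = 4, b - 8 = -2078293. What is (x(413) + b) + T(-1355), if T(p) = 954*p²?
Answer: 467237748854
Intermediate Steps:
b = -2078285 (b = 8 - 2078293 = -2078285)
x(l) = (-9 + 4*l²)² (x(l) = ((4*l)*l - 9)² = (4*l² - 9)² = (-9 + 4*l²)²)
(x(413) + b) + T(-1355) = ((-9 + 4*413²)² - 2078285) + 954*(-1355)² = ((-9 + 4*170569)² - 2078285) + 954*1836025 = ((-9 + 682276)² - 2078285) + 1751567850 = (682267² - 2078285) + 1751567850 = (465488259289 - 2078285) + 1751567850 = 465486181004 + 1751567850 = 467237748854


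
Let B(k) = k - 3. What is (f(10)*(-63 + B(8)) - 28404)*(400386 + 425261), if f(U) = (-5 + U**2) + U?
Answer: -28479867618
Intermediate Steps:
f(U) = -5 + U + U**2
B(k) = -3 + k
(f(10)*(-63 + B(8)) - 28404)*(400386 + 425261) = ((-5 + 10 + 10**2)*(-63 + (-3 + 8)) - 28404)*(400386 + 425261) = ((-5 + 10 + 100)*(-63 + 5) - 28404)*825647 = (105*(-58) - 28404)*825647 = (-6090 - 28404)*825647 = -34494*825647 = -28479867618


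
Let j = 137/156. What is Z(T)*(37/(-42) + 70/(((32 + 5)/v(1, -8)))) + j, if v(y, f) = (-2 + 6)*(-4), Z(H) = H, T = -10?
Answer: 12621823/40404 ≈ 312.39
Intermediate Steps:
j = 137/156 (j = 137*(1/156) = 137/156 ≈ 0.87821)
v(y, f) = -16 (v(y, f) = 4*(-4) = -16)
Z(T)*(37/(-42) + 70/(((32 + 5)/v(1, -8)))) + j = -10*(37/(-42) + 70/(((32 + 5)/(-16)))) + 137/156 = -10*(37*(-1/42) + 70/((37*(-1/16)))) + 137/156 = -10*(-37/42 + 70/(-37/16)) + 137/156 = -10*(-37/42 + 70*(-16/37)) + 137/156 = -10*(-37/42 - 1120/37) + 137/156 = -10*(-48409/1554) + 137/156 = 242045/777 + 137/156 = 12621823/40404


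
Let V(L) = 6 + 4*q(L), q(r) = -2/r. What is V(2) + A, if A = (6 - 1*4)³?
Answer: 10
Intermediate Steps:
A = 8 (A = (6 - 4)³ = 2³ = 8)
V(L) = 6 - 8/L (V(L) = 6 + 4*(-2/L) = 6 - 8/L)
V(2) + A = (6 - 8/2) + 8 = (6 - 8*½) + 8 = (6 - 4) + 8 = 2 + 8 = 10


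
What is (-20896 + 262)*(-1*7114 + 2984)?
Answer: 85218420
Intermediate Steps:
(-20896 + 262)*(-1*7114 + 2984) = -20634*(-7114 + 2984) = -20634*(-4130) = 85218420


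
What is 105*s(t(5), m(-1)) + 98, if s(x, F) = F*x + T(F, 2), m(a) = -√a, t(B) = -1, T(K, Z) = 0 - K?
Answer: 98 + 210*I ≈ 98.0 + 210.0*I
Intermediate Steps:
T(K, Z) = -K
s(x, F) = -F + F*x (s(x, F) = F*x - F = -F + F*x)
105*s(t(5), m(-1)) + 98 = 105*((-√(-1))*(-1 - 1)) + 98 = 105*(-I*(-2)) + 98 = 105*(2*I) + 98 = 210*I + 98 = 98 + 210*I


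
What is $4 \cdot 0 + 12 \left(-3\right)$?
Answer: $-36$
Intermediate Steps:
$4 \cdot 0 + 12 \left(-3\right) = 0 - 36 = -36$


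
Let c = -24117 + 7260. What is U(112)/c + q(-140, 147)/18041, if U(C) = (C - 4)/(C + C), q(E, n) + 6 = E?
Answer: -15367771/1892284408 ≈ -0.0081213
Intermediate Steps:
q(E, n) = -6 + E
c = -16857
U(C) = (-4 + C)/(2*C) (U(C) = (-4 + C)/((2*C)) = (-4 + C)*(1/(2*C)) = (-4 + C)/(2*C))
U(112)/c + q(-140, 147)/18041 = ((½)*(-4 + 112)/112)/(-16857) + (-6 - 140)/18041 = ((½)*(1/112)*108)*(-1/16857) - 146*1/18041 = (27/56)*(-1/16857) - 146/18041 = -3/104888 - 146/18041 = -15367771/1892284408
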